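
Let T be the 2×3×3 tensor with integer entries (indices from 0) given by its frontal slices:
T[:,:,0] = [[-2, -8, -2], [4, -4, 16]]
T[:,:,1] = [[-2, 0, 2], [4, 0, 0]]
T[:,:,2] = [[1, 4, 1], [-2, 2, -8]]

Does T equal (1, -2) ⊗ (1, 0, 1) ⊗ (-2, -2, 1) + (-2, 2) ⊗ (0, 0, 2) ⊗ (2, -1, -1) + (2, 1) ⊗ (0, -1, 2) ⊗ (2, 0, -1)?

Reconstruct entry (0,1,0) from the claimed factors: Σₗ aₗ[0]bₗ[1]cₗ[0] = (1)·(0)·(-2) + (-2)·(0)·(2) + (2)·(-1)·(2) = -4, but T[0,1,0] = -8. The claim is false.

No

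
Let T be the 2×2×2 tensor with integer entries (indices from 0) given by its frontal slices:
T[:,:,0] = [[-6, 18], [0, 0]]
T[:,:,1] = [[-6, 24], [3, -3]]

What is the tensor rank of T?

2

Lower bound: the mode-1 unfolding of T (rows indexed by i, columns by (j,k) = (0,0), (0,1), (1,0), (1,1)) is [[-6, -6, 18, 24], [0, 3, 0, -3]].
There the 2×2 minor on rows i ∈ {0, 1}, columns (j,k) ∈ {(0,0), (0,1)} is det [[-6, -6], [0, 3]] = -18 ≠ 0, so this unfolding has rank ≥ 2; CP rank is at least every unfolding rank, so rank(T) ≥ 2. (This is only a lower bound: in general the CP rank may exceed every unfolding rank, so we still need to exhibit 2 rank-1 terms summing to T.)
Upper bound — finding two terms. Write S_k = T[:,:,k] for the frontal slices: S₀ = [[-6, 18], [0, 0]], S₁ = [[-6, 24], [3, -3]].
If T = a₁ (x) b₁ (x) c₁ + a₂ (x) b₂ (x) c₂ then each S_k = c₁[k]·a₁b₁ᵀ + c₂[k]·a₂b₂ᵀ. S₀ and S₁ are linearly independent, so a₁b₁ᵀ and a₂b₂ᵀ must span the same plane of matrices: they are the rank-1 matrices of the form x·S₀ + y·S₁.
det(x·S₀ + y·S₁) is −36·xy − 54·y² = (-18)·(2·x + 3·y)(y), vanishing at (x:y) = (3:-2) and (1:0).
M₁ = 3·S₀ − 2·S₁ = [[-6, 6], [-6, 6]] = (-6)·[1, 1][1, -1]ᵀ and M₂ = S₀ = [[-6, 18], [0, 0]] = (-6)·[1, 0][1, -3]ᵀ, so take a₁ = [1, 1], b₁ = [1, -1], a₂ = [1, 0], b₂ = [1, -3].
Each slice is an integer combination of E₁ = a₁b₁ᵀ and E₂ = a₂b₂ᵀ: S₀ = −6·E₂, S₁ = 3·E₁ − 9·E₂; reading off coefficients, c₁ = [0, 3] and c₂ = [-6, -9].
Hence T = [1, 1] (x) [1, -1] (x) [0, 3] + [1, 0] (x) [1, -3] (x) [-6, -9], so rank(T) ≤ 2.
These bounds meet, so rank(T) = 2.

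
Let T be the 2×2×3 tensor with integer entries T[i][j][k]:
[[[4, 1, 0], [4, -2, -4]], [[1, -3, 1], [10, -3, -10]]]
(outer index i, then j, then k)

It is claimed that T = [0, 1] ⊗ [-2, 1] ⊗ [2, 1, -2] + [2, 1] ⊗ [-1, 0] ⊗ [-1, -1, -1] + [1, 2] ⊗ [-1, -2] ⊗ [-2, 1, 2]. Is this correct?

Reconstruct entrywise from the claimed factors. For example, T[1,0,0] = 1 and Σₗ aₗ[1]bₗ[0]cₗ[0] = (1)·(-2)·(2) + (1)·(-1)·(-1) + (2)·(-1)·(-2) = 1; checking all 12 entries, every one matches. The claim holds.

Yes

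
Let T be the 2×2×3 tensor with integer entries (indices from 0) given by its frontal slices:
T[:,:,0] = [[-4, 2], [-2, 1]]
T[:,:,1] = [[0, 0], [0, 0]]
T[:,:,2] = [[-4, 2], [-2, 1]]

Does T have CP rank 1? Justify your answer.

If T = a ⊗ b ⊗ c then every fibre of T is a multiple of the corresponding factor, so read the factors off the fibres through the nonzero entry T[0,0,0] = -4.
The mode-1 fibre T[:,0,0] = [-4, -2] gives a = [2, 1] (primitive direction); the mode-2 fibre T[0,:,0] = [-4, 2] gives b = [2, -1]; then c[k] = T[0,0,k] / (a[0]·b[0]) = [-4, 0, -4] / 4 = [-1, 0, -1].
Expanding [2, 1] ⊗ [2, -1] ⊗ [-1, 0, -1] reproduces all 12 entries of T, so T = [2, 1] ⊗ [2, -1] ⊗ [-1, 0, -1] and rank(T) ≤ 1.
Equivalently every frontal slice T[:,:,k] is c[k] times the rank-1 matrix [2, 1] ⊗ [2, -1]. So T has rank 1 (it is nonzero).

Yes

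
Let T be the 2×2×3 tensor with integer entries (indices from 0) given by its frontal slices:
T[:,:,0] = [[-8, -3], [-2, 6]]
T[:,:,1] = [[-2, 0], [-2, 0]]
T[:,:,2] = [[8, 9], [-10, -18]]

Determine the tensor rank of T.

Lower bound: the mode-3 unfolding of T (rows indexed by k, columns by (i,j) = (0,0), (0,1), (1,0), (1,1)) is [[-8, -3, -2, 6], [-2, 0, -2, 0], [8, 9, -10, -18]].
There the 2×2 minor on rows k ∈ {0, 1}, columns (i,j) ∈ {(0,0), (0,1)} is det [[-8, -3], [-2, 0]] = -6 ≠ 0, so this unfolding has rank ≥ 2; CP rank is at least every unfolding rank, so rank(T) ≥ 2. (Flattening ranks never certify an upper bound on CP rank; for that we must actually write T with 2 rank-1 terms.)
Upper bound — finding two terms. Write S_k = T[:,:,k] for the frontal slices: S₀ = [[-8, -3], [-2, 6]], S₁ = [[-2, 0], [-2, 0]], S₂ = [[8, 9], [-10, -18]].
If T = a₁ ⊗ b₁ ⊗ c₁ + a₂ ⊗ b₂ ⊗ c₂ then each S_k = c₁[k]·a₁b₁ᵀ + c₂[k]·a₂b₂ᵀ. S₀ and S₁ are linearly independent, so a₁b₁ᵀ and a₂b₂ᵀ must span the same plane of matrices: they are the rank-1 matrices of the form x·S₀ + y·S₁.
det(x·S₀ + y·S₁) is −54·x² − 18·xy = (-18)·(3·x + y)(x), vanishing at (x:y) = (1:-3) and (0:1).
M₁ = S₀ − 3·S₁ = [[-2, -3], [4, 6]] = −[1, -2][2, 3]ᵀ and M₂ = S₁ = [[-2, 0], [-2, 0]] = (-2)·[1, 1][1, 0]ᵀ, so take a₁ = [1, -2], b₁ = [2, 3], a₂ = [1, 1], b₂ = [1, 0].
Each slice is an integer combination of E₁ = a₁b₁ᵀ and E₂ = a₂b₂ᵀ: S₀ = −E₁ − 6·E₂, S₁ = −2·E₂, S₂ = 3·E₁ + 2·E₂; reading off coefficients, c₁ = [-1, 0, 3] and c₂ = [-6, -2, 2].
Hence T = [1, -2] ⊗ [2, 3] ⊗ [-1, 0, 3] + [1, 1] ⊗ [1, 0] ⊗ [-6, -2, 2], so rank(T) ≤ 2.
These bounds meet, so rank(T) = 2.

2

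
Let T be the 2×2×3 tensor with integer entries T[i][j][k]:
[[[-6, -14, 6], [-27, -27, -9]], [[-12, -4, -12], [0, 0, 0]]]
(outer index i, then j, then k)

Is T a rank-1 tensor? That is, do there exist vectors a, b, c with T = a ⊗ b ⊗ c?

No

The mode-3 unfolding of T (rows indexed by k, columns by (i,j) = (0,0), (0,1), (1,0), (1,1)) is [[-6, -27, -12, 0], [-14, -27, -4, 0], [6, -9, -12, 0]].
There the 2×2 minor on rows k ∈ {0, 1}, columns (i,j) ∈ {(0,0), (0,1)} is det [[-6, -27], [-14, -27]] = -216 ≠ 0, so this unfolding has rank ≥ 2; CP rank is at least every unfolding rank, so rank(T) ≥ 2.
In particular rank(T) ≥ 2 > 1, so T is not rank-1.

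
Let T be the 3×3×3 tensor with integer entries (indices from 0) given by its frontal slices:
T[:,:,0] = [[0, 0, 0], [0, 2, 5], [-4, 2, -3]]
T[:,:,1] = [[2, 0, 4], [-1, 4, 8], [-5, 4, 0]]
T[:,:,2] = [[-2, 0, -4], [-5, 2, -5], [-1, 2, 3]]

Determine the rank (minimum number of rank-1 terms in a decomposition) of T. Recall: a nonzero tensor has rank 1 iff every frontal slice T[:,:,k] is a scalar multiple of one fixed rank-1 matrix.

3

Lower bound: in the mode-1 unfolding of T (rows indexed by i, columns by (j,k)) the 3×3 minor on rows i ∈ {0, 1, 2}, columns (j,k) ∈ {(0,0), (0,1), (0,2)} is det [[0, 2, -2], [0, -1, -5], [-4, -5, -1]] = 48 ≠ 0, so that unfolding has rank ≥ 3 and hence rank(T) ≥ 3 (CP rank is at least every unfolding rank, though it can be larger).
Upper bound: T is a sum of 3 rank-1 terms, T = [0, 1, -1] ∘ [1, 0, 2] ∘ [2, 1, -1] + [0, 1, 1] ∘ [2, -2, -1] ∘ [-1, -2, -1] + [1, 1, 0] ∘ [1, 0, 2] ∘ [0, 2, -2] (written with every a and b primitive with positive leading entry and the scale carried by c; CP decompositions are not unique, and this one is verified by expanding entrywise), so rank(T) ≤ 3.
These bounds meet, so rank(T) = 3.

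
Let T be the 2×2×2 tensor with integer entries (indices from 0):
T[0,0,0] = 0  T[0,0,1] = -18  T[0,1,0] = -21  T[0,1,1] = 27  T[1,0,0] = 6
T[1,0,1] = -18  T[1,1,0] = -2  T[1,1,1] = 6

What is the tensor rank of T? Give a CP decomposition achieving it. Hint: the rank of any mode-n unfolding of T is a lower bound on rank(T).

Lower bound: in the mode-1 unfolding of T (rows indexed by i, columns by (j,k)) the 2×2 minor on rows i ∈ {0, 1}, columns (j,k) ∈ {(0,0), (0,1)} is det [[0, -18], [6, -18]] = 108 ≠ 0, so that unfolding has rank ≥ 2 and hence rank(T) ≥ 2 (CP rank is at least every unfolding rank, though it can be larger).
Upper bound: with S_k = T[:,:,k], the two rank-1 terms a₁b₁ᵀ, a₂b₂ᵀ are the rank-1 members of the pencil x·S₀ + y·S₁.
det(x·S₀ + y·S₁) is 126·x² − 504·xy + 378·y² = 126·(x − 3·y)(x − y), vanishing at (x:y) = (3:1) and (1:1).
M₁ = 3·S₀ + S₁ = [[-18, -36], [0, 0]] = (-18)·[1, 0][1, 2]ᵀ and M₂ = S₀ + S₁ = [[-18, 6], [-12, 4]] = (-2)·[3, 2][3, -1]ᵀ, so take a₁ = [1, 0], b₁ = [1, 2], a₂ = [3, 2], b₂ = [3, -1].
Each slice is an integer combination of E₁ = a₁b₁ᵀ and E₂ = a₂b₂ᵀ: S₀ = −9·E₁ + E₂, S₁ = 9·E₁ − 3·E₂; reading off coefficients, c₁ = [-9, 9] and c₂ = [1, -3].
Hence T = [1, 0] ⊗ [1, 2] ⊗ [-9, 9] + [3, 2] ⊗ [3, -1] ⊗ [1, -3], so rank(T) ≤ 2.
These bounds meet, so rank(T) = 2.

rank(T) = 2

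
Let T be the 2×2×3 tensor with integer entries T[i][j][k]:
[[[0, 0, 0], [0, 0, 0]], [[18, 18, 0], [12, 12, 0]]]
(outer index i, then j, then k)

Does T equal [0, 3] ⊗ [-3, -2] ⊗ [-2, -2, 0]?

Yes

Reconstruct entrywise from the claimed factors. For example, T[0,0,1] = 0 and Σₗ aₗ[0]bₗ[0]cₗ[1] = (0)·(-3)·(-2) = 0; checking all 12 entries, every one matches. The claim holds.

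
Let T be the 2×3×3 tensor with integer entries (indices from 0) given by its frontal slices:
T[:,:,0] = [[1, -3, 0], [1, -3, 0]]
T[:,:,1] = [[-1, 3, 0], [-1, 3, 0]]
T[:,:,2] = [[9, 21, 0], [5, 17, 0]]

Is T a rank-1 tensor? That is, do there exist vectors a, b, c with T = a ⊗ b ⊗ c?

No

The mode-1 unfolding of T (rows indexed by i, columns by (j,k) = (0,0), (0,1), (0,2), (1,0), (1,1), (1,2), (2,0), (2,1), (2,2)) is [[1, -1, 9, -3, 3, 21, 0, 0, 0], [1, -1, 5, -3, 3, 17, 0, 0, 0]].
There the 2×2 minor on rows i ∈ {0, 1}, columns (j,k) ∈ {(0,0), (0,2)} is det [[1, 9], [1, 5]] = -4 ≠ 0, so this unfolding has rank ≥ 2; CP rank is at least every unfolding rank, so rank(T) ≥ 2.
In particular rank(T) ≥ 2 > 1, so T is not rank-1.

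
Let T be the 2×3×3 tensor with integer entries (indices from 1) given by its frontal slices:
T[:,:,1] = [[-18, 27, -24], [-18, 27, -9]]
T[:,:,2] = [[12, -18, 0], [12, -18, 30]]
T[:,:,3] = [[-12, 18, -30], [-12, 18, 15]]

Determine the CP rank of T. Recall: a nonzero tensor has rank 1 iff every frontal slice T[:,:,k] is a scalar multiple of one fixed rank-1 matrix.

Lower bound: in the mode-1 unfolding of T (rows indexed by i, columns by (j,k)) the 2×2 minor on rows i ∈ {1, 2}, columns (j,k) ∈ {(1,1), (3,1)} is det [[-18, -24], [-18, -9]] = -270 ≠ 0, so that unfolding has rank ≥ 2 and hence rank(T) ≥ 2 (CP rank is at least every unfolding rank, though it can be larger).
Upper bound: with S_k = T[:,:,k], the two rank-1 terms a₁b₁ᵀ, a₂b₂ᵀ are the rank-1 members of the pencil x·S₁ + y·S₂.
The 2×2 minor of x·S₁ + y·S₂ on rows {1,2}, columns {1,3} is −270·x² − 360·xy + 360·y² = (-90)·(3·x − 2·y)(x + 2·y), vanishing at (x:y) = (2:3) and (2:-1).
M₁ = 2·S₁ + 3·S₂ = [[0, 0, -48], [0, 0, 72]] = (-24)·(2, -3)(0, 0, 1)ᵀ and M₂ = 2·S₁ − S₂ = [[-48, 72, -48], [-48, 72, -48]] = (-24)·(1, 1)(2, -3, 2)ᵀ, so take a₁ = (2, -3), b₁ = (0, 0, 1), a₂ = (1, 1), b₂ = (2, -3, 2).
Each slice is an integer combination of E₁ = a₁b₁ᵀ and E₂ = a₂b₂ᵀ: S₁ = −3·E₁ − 9·E₂, S₂ = −6·E₁ + 6·E₂, S₃ = −9·E₁ − 6·E₂; reading off coefficients, c₁ = (-3, -6, -9) and c₂ = (-9, 6, -6).
Hence T = (2, -3) ⊗ (0, 0, 1) ⊗ (-3, -6, -9) + (1, 1) ⊗ (2, -3, 2) ⊗ (-9, 6, -6), so rank(T) ≤ 2.
These bounds meet, so rank(T) = 2.

2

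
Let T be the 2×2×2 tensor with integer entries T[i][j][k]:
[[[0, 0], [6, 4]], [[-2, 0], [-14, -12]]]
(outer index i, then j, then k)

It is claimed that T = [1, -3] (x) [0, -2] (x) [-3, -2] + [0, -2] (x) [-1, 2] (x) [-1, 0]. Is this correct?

Yes

Reconstruct entrywise from the claimed factors. For example, T[1,0,1] = 0 and Σₗ aₗ[1]bₗ[0]cₗ[1] = (-3)·(0)·(-2) + (-2)·(-1)·(0) = 0; checking all 8 entries, every one matches. The claim holds.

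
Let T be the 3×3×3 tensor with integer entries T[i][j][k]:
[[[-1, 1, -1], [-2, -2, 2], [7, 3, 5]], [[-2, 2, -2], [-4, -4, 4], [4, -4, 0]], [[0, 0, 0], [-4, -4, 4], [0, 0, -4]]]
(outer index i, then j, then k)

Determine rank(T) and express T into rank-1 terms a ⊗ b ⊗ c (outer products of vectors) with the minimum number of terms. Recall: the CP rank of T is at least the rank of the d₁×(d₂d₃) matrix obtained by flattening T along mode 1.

rank(T) = 3

Lower bound: in the mode-2 unfolding of T (rows indexed by j, columns by (i,k)) the 3×3 minor on rows j ∈ {0, 1, 2}, columns (i,k) ∈ {(0,0), (0,1), (0,2)} is det [[-1, 1, -1], [-2, -2, 2], [7, 3, 5]] = 32 ≠ 0, so that unfolding has rank ≥ 3 and hence rank(T) ≥ 3 (CP rank is at least every unfolding rank, though it can be larger).
Upper bound: T is a sum of 3 rank-1 terms, T = (1, 2, 0) ⊗ (1, 0, -2) ⊗ (-1, 1, -1) + (1, 2, 2) ⊗ (0, 2, -1) ⊗ (-1, -1, 1) + (2, -1, -1) ⊗ (0, 0, 1) ⊗ (2, 2, 2) (one valid choice — decompositions are not unique — normalised so each a, b is primitive with positive first nonzero entry; check it by expanding all entries), so rank(T) ≤ 3.
These bounds meet, so rank(T) = 3.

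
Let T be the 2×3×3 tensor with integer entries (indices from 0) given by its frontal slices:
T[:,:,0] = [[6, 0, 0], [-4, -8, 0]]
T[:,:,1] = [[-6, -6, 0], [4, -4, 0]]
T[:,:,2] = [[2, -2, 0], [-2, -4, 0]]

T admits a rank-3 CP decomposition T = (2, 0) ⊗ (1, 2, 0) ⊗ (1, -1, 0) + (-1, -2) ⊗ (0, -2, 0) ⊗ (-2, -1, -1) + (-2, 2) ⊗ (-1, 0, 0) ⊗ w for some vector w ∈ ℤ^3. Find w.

Subtract the known terms from T to get the rank-1 residual R = (-2, 2) ⊗ (-1, 0, 0) ⊗ w, so R[i,j,k] = a[i]·b[j]·w[k]. Pick indices with nonzero a[0]·b[0] = (-2)·(-1) = 2. Only the fibre through (0,0,·) is needed: R[0,0,:] = T[0,0,:] − Σₗ aₗ[0]bₗ[0]cₗ = [6, -6, 2] − (2)·(1)·(1, -1, 0) − (-1)·(0)·(-2, -1, -1) = [4, -4, 2]. Then w[k] = R[0,0,k] / 2 for each k, giving w = [4, -4, 2] / 2 = (2, -2, 1).

w = (2, -2, 1)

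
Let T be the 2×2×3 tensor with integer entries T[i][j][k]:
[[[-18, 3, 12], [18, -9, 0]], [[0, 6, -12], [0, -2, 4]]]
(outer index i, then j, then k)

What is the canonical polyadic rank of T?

2

Lower bound: in the mode-2 unfolding of T (rows indexed by j, columns by (i,k)) the 2×2 minor on rows j ∈ {0, 1}, columns (i,k) ∈ {(0,0), (0,1)} is det [[-18, 3], [18, -9]] = 108 ≠ 0, so that unfolding has rank ≥ 2 and hence rank(T) ≥ 2 (CP rank is at least every unfolding rank, though it can be larger).
Upper bound: with S_k = T[:,:,k], the two rank-1 terms a₁b₁ᵀ, a₂b₂ᵀ are the rank-1 members of the pencil x·S₀ + y·S₁.
det(x·S₀ + y·S₁) is −72·xy + 48·y² = (-24)·(3·x − 2·y)(y), vanishing at (x:y) = (2:3) and (1:0).
M₁ = 2·S₀ + 3·S₁ = [[-27, 9], [18, -6]] = (-3)·(3, -2)(3, -1)ᵀ and M₂ = S₀ = [[-18, 18], [0, 0]] = (-18)·(1, 0)(1, -1)ᵀ, so take a₁ = (3, -2), b₁ = (3, -1), a₂ = (1, 0), b₂ = (1, -1).
Each slice is an integer combination of E₁ = a₁b₁ᵀ and E₂ = a₂b₂ᵀ: S₀ = −18·E₂, S₁ = −E₁ + 12·E₂, S₂ = 2·E₁ − 6·E₂; reading off coefficients, c₁ = (0, -1, 2) and c₂ = (-18, 12, -6).
Hence T = (3, -2) ⊗ (3, -1) ⊗ (0, -1, 2) + (1, 0) ⊗ (1, -1) ⊗ (-18, 12, -6), so rank(T) ≤ 2.
These bounds meet, so rank(T) = 2.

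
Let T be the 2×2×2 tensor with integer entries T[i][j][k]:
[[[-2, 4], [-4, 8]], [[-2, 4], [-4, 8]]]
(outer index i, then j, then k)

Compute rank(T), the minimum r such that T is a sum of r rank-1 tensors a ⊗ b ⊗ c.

Lower bound: T ≠ 0 (e.g. T[0,0,0] = -2), so rank(T) ≥ 1.
Upper bound: if T = a ⊗ b ⊗ c then every fibre of T is a multiple of the corresponding factor, so read the factors off the fibres through the nonzero entry T[0,0,0] = -2.
The mode-1 fibre T[:,0,0] = [-2, -2] gives a = [1, 1] (primitive direction); the mode-2 fibre T[0,:,0] = [-2, -4] gives b = [1, 2]; then c[k] = T[0,0,k] / (a[0]·b[0]) = [-2, 4] / 1 = [-2, 4].
Expanding [1, 1] ⊗ [1, 2] ⊗ [-2, 4] reproduces all 8 entries of T, so T = [1, 1] ⊗ [1, 2] ⊗ [-2, 4] and rank(T) ≤ 1.
These bounds meet, so rank(T) = 1.

1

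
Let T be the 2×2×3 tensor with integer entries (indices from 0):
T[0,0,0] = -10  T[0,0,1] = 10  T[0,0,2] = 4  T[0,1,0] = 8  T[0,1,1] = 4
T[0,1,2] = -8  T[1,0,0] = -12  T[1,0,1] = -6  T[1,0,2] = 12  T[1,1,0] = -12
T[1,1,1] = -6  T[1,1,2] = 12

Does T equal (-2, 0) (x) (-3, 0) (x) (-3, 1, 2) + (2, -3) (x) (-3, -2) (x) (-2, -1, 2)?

No

Reconstruct entry (0,0,0) from the claimed factors: Σₗ aₗ[0]bₗ[0]cₗ[0] = (-2)·(-3)·(-3) + (2)·(-3)·(-2) = -6, but T[0,0,0] = -10. The claim is false.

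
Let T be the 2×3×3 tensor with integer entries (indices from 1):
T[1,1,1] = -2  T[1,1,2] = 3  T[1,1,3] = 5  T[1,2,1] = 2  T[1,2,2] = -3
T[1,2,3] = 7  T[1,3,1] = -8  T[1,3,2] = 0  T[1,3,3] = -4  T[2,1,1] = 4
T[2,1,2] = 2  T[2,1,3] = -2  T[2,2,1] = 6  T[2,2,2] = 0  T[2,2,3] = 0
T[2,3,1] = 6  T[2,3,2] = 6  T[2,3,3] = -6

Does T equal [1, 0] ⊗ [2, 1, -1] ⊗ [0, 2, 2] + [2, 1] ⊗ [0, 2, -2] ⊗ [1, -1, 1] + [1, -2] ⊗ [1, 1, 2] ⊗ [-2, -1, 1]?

Yes

Reconstruct entrywise from the claimed factors. For example, T[1,2,1] = 2 and Σₗ aₗ[1]bₗ[2]cₗ[1] = (1)·(1)·(0) + (2)·(2)·(1) + (1)·(1)·(-2) = 2; checking all 18 entries, every one matches. The claim holds.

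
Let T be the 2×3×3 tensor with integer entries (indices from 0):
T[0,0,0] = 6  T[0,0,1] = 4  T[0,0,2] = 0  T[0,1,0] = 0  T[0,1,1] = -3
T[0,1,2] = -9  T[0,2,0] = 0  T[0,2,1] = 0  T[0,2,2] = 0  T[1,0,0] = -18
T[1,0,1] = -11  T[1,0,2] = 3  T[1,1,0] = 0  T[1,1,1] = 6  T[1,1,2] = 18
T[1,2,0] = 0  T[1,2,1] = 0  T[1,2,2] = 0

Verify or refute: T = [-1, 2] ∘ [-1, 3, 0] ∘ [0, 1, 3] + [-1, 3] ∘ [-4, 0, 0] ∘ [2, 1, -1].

No

Reconstruct entry (0,0,0) from the claimed factors: Σₗ aₗ[0]bₗ[0]cₗ[0] = (-1)·(-1)·(0) + (-1)·(-4)·(2) = 8, but T[0,0,0] = 6. The claim is false.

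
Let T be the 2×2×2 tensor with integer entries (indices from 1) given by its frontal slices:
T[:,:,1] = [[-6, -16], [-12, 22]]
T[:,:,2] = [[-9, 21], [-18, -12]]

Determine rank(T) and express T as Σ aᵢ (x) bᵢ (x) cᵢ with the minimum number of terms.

rank(T) = 2

Lower bound: the mode-2 unfolding of T (rows indexed by j, columns by (i,k) = (1,1), (1,2), (2,1), (2,2)) is [[-6, -9, -12, -18], [-16, 21, 22, -12]].
There the 2×2 minor on rows j ∈ {1, 2}, columns (i,k) ∈ {(1,1), (1,2)} is det [[-6, -9], [-16, 21]] = -270 ≠ 0, so this unfolding has rank ≥ 2; CP rank is at least every unfolding rank, so rank(T) ≥ 2. (Flattening ranks never certify an upper bound on CP rank; for that we must actually write T with 2 rank-1 terms.)
Upper bound — finding two terms. Write S_k = T[:,:,k] for the frontal slices: S₁ = [[-6, -16], [-12, 22]], S₂ = [[-9, 21], [-18, -12]].
If T = a₁ (x) b₁ (x) c₁ + a₂ (x) b₂ (x) c₂ then each S_k = c₁[k]·a₁b₁ᵀ + c₂[k]·a₂b₂ᵀ. S₁ and S₂ are linearly independent, so a₁b₁ᵀ and a₂b₂ᵀ must span the same plane of matrices: they are the rank-1 matrices of the form x·S₁ + y·S₂.
det(x·S₁ + y·S₂) is −324·x² − 162·xy + 486·y² = (-162)·(2·x + 3·y)(x − y), vanishing at (x:y) = (3:-2) and (1:1).
M₁ = 3·S₁ − 2·S₂ = [[0, -90], [0, 90]] = (-90)·(1, -1)(0, 1)ᵀ and M₂ = S₁ + S₂ = [[-15, 5], [-30, 10]] = (-5)·(1, 2)(3, -1)ᵀ, so take a₁ = (1, -1), b₁ = (0, 1), a₂ = (1, 2), b₂ = (3, -1).
Each slice is an integer combination of E₁ = a₁b₁ᵀ and E₂ = a₂b₂ᵀ: S₁ = −18·E₁ − 2·E₂, S₂ = 18·E₁ − 3·E₂; reading off coefficients, c₁ = (-18, 18) and c₂ = (-2, -3).
Hence T = (1, -1) (x) (0, 1) (x) (-18, 18) + (1, 2) (x) (3, -1) (x) (-2, -3), so rank(T) ≤ 2.
These bounds meet, so rank(T) = 2.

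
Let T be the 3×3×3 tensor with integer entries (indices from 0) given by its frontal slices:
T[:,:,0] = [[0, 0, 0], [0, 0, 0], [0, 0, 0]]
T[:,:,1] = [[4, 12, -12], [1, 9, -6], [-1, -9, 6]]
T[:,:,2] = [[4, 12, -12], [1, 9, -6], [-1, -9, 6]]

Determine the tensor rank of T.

Lower bound: the mode-2 unfolding of T (rows indexed by j, columns by (i,k) = (0,0), (0,1), (0,2), (1,0), (1,1), (1,2), (2,0), (2,1), (2,2)) is [[0, 4, 4, 0, 1, 1, 0, -1, -1], [0, 12, 12, 0, 9, 9, 0, -9, -9], [0, -12, -12, 0, -6, -6, 0, 6, 6]].
There the 2×2 minor on rows j ∈ {0, 1}, columns (i,k) ∈ {(0,1), (1,1)} is det [[4, 1], [12, 9]] = 24 ≠ 0, so this unfolding has rank ≥ 2; CP rank is at least every unfolding rank, so rank(T) ≥ 2. (Unfolding ranks only ever bound the CP rank from below — rank(T) can be strictly larger than all of them — so the matching upper bound has to come from an explicit 2-term decomposition.)
Upper bound — finding two terms. Every mode-3 slice of T is a multiple of one matrix: T[:,:,k] = c[k]·M with c = [0, 1, 1] and M = [[4, 12, -12], [1, 9, -6], [-1, -9, 6]] (rows indexed by i, columns by j). So it suffices to write M as a sum of two rank-1 matrices.
The rows of M satisfy (row 1) = −(row 2), so splitting by rows, M = [1, 0, 0][4, 12, -12]ᵀ + [0, -1, 1][-1, -9, 6]ᵀ.
Hence T = [1, 0, 0] ⊗ [4, 12, -12] ⊗ [0, 1, 1] + [0, -1, 1] ⊗ [-1, -9, 6] ⊗ [0, 1, 1], so rank(T) ≤ 2.
These bounds meet, so rank(T) = 2.

2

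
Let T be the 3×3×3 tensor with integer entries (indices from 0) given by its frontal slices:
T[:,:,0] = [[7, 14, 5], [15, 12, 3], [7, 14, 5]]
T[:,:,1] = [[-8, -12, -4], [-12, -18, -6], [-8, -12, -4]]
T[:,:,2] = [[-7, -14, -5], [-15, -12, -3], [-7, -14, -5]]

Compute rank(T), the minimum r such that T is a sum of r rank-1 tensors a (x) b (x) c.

2

Lower bound: the mode-2 unfolding of T (rows indexed by j, columns by (i,k) = (0,0), (0,1), (0,2), (1,0), (1,1), (1,2), (2,0), (2,1), (2,2)) is [[7, -8, -7, 15, -12, -15, 7, -8, -7], [14, -12, -14, 12, -18, -12, 14, -12, -14], [5, -4, -5, 3, -6, -3, 5, -4, -5]].
There the 2×2 minor on rows j ∈ {0, 1}, columns (i,k) ∈ {(0,0), (0,1)} is det [[7, -8], [14, -12]] = 28 ≠ 0, so this unfolding has rank ≥ 2; CP rank is at least every unfolding rank, so rank(T) ≥ 2. (Unfolding ranks only ever bound the CP rank from below — rank(T) can be strictly larger than all of them — so the matching upper bound has to come from an explicit 2-term decomposition.)
Upper bound — finding two terms. Write S_k = T[:,:,k] for the frontal slices: S₀ = [[7, 14, 5], [15, 12, 3], [7, 14, 5]], S₁ = [[-8, -12, -4], [-12, -18, -6], [-8, -12, -4]], S₂ = [[-7, -14, -5], [-15, -12, -3], [-7, -14, -5]].
If T = a₁ (x) b₁ (x) c₁ + a₂ (x) b₂ (x) c₂ then each S_k = c₁[k]·a₁b₁ᵀ + c₂[k]·a₂b₂ᵀ. S₀ and S₁ are linearly independent, so a₁b₁ᵀ and a₂b₂ᵀ must span the same plane of matrices: they are the rank-1 matrices of the form x·S₀ + y·S₁.
The 2×2 minor of x·S₀ + y·S₁ on rows {0,1}, columns {0,1} is −126·x² + 126·xy = (-126)·(x − y)(x), vanishing at (x:y) = (1:1) and (0:1).
M₁ = S₀ + S₁ = [[-1, 2, 1], [3, -6, -3], [-1, 2, 1]] = −[1, -3, 1][1, -2, -1]ᵀ and M₂ = S₁ = [[-8, -12, -4], [-12, -18, -6], [-8, -12, -4]] = (-2)·[2, 3, 2][2, 3, 1]ᵀ, so take a₁ = [1, -3, 1], b₁ = [1, -2, -1], a₂ = [2, 3, 2], b₂ = [2, 3, 1].
Each slice is an integer combination of E₁ = a₁b₁ᵀ and E₂ = a₂b₂ᵀ: S₀ = −E₁ + 2·E₂, S₁ = −2·E₂, S₂ = E₁ − 2·E₂; reading off coefficients, c₁ = [-1, 0, 1] and c₂ = [2, -2, -2].
Hence T = [1, -3, 1] (x) [1, -2, -1] (x) [-1, 0, 1] + [2, 3, 2] (x) [2, 3, 1] (x) [2, -2, -2], so rank(T) ≤ 2.
These bounds meet, so rank(T) = 2.
Check entry T[2,1,0] = 14: (1)·(-2)·(-1) + (2)·(3)·(2) = 14.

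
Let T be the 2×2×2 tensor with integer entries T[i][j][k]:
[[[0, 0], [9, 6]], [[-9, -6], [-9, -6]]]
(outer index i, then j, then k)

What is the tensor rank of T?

Lower bound: the mode-1 unfolding of T (rows indexed by i, columns by (j,k) = (0,0), (0,1), (1,0), (1,1)) is [[0, 0, 9, 6], [-9, -6, -9, -6]].
There the 2×2 minor on rows i ∈ {0, 1}, columns (j,k) ∈ {(0,0), (1,0)} is det [[0, 9], [-9, -9]] = 81 ≠ 0, so this unfolding has rank ≥ 2; CP rank is at least every unfolding rank, so rank(T) ≥ 2. (Unfolding ranks only ever bound the CP rank from below — rank(T) can be strictly larger than all of them — so the matching upper bound has to come from an explicit 2-term decomposition.)
Upper bound — finding two terms. Every mode-3 slice of T is a multiple of one matrix: T[:,:,k] = c[k]·M with c = [3, 2] and M = [[0, 3], [-3, -3]] (rows indexed by i, columns by j). So it suffices to write M as a sum of two rank-1 matrices.
Splitting M by its rows (i = 0, 1), M = [1, 0][0, 3]ᵀ + [0, 1][-3, -3]ᵀ.
Hence T = [1, 0] ⊗ [0, 3] ⊗ [3, 2] + [0, 1] ⊗ [-3, -3] ⊗ [3, 2], so rank(T) ≤ 2.
These bounds meet, so rank(T) = 2.
Check entry T[0,1,1] = 6: (1)·(3)·(2) + (0)·(-3)·(2) = 6.

2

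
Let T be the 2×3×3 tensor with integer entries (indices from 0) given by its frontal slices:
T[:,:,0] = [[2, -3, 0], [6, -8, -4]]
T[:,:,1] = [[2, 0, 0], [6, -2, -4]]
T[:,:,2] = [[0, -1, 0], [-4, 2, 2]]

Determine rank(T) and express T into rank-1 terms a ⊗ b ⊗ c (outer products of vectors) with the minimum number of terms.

rank(T) = 3

Lower bound: the mode-3 unfolding of T (rows indexed by k, columns by (i,j) = (0,0), (0,1), (0,2), (1,0), (1,1), (1,2)) is [[2, -3, 0, 6, -8, -4], [2, 0, 0, 6, -2, -4], [0, -1, 0, -4, 2, 2]].
There the 3×3 minor on rows k ∈ {0, 1, 2}, columns (i,j) ∈ {(0,0), (0,1), (1,0)} is det [[2, -3, 6], [2, 0, 6], [0, -1, -4]] = -24 ≠ 0, so this unfolding has rank ≥ 3; CP rank is at least every unfolding rank, so rank(T) ≥ 3. (This is only a lower bound: in general the CP rank may exceed every unfolding rank, so we still need to exhibit 3 rank-1 terms summing to T.)
Upper bound: T is a sum of 3 rank-1 terms, T = [0, 1] ⊗ [2, -2, -1] ⊗ [4, 4, -2] + [1, -1] ⊗ [1, -1, 0] ⊗ [2, 2, 0] + [1, 2] ⊗ [0, 1, 0] ⊗ [-1, 2, -1] (written with every a and b primitive with positive leading entry and the scale carried by c; CP decompositions are not unique, and this one is verified by expanding entrywise), so rank(T) ≤ 3.
These bounds meet, so rank(T) = 3.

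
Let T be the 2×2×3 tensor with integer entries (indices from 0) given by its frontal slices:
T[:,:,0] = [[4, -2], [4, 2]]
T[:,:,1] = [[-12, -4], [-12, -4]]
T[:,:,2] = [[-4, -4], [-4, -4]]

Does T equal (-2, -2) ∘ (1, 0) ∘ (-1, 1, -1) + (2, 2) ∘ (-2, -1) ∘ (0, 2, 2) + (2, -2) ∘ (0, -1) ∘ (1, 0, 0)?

No

Reconstruct entry (0,0,0) from the claimed factors: Σₗ aₗ[0]bₗ[0]cₗ[0] = (-2)·(1)·(-1) + (2)·(-2)·(0) + (2)·(0)·(1) = 2, but T[0,0,0] = 4. The claim is false.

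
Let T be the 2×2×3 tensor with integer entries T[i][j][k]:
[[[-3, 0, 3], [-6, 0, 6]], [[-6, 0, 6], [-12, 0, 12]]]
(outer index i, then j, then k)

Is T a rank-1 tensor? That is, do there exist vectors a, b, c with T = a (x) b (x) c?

If T = a (x) b (x) c then every fibre of T is a multiple of the corresponding factor, so read the factors off the fibres through the nonzero entry T[0,0,0] = -3.
The mode-1 fibre T[:,0,0] = [-3, -6] gives a = [1, 2] (primitive direction); the mode-2 fibre T[0,:,0] = [-3, -6] gives b = [1, 2]; then c[k] = T[0,0,k] / (a[0]·b[0]) = [-3, 0, 3] / 1 = [-3, 0, 3].
Expanding [1, 2] (x) [1, 2] (x) [-3, 0, 3] reproduces all 12 entries of T, so T = [1, 2] (x) [1, 2] (x) [-3, 0, 3] and rank(T) ≤ 1.
Equivalently every frontal slice T[:,:,k] is c[k] times the rank-1 matrix [1, 2] (x) [1, 2]. So T has rank 1 (it is nonzero).

Yes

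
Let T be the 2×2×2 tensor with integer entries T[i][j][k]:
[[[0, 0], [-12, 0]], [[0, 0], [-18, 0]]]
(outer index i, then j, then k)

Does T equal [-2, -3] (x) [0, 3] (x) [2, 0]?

Reconstruct entrywise from the claimed factors. For example, T[0,0,1] = 0 and Σₗ aₗ[0]bₗ[0]cₗ[1] = (-2)·(0)·(0) = 0; checking all 8 entries, every one matches. The claim holds.

Yes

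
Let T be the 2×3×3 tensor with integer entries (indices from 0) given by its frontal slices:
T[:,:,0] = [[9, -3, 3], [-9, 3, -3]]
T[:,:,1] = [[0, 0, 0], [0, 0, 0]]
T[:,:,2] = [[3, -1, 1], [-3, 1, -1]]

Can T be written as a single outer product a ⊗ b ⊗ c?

If T = a ⊗ b ⊗ c then every fibre of T is a multiple of the corresponding factor, so read the factors off the fibres through the nonzero entry T[0,0,0] = 9.
The mode-1 fibre T[:,0,0] = [9, -9] gives a = (1, -1) (primitive direction); the mode-2 fibre T[0,:,0] = [9, -3, 3] gives b = (3, -1, 1); then c[k] = T[0,0,k] / (a[0]·b[0]) = [9, 0, 3] / 3 = (3, 0, 1).
Expanding (1, -1) ⊗ (3, -1, 1) ⊗ (3, 0, 1) reproduces all 18 entries of T, so T = (1, -1) ⊗ (3, -1, 1) ⊗ (3, 0, 1) and rank(T) ≤ 1.
Equivalently every frontal slice T[:,:,k] is c[k] times the rank-1 matrix (1, -1) ⊗ (3, -1, 1). So T has rank 1 (it is nonzero).

Yes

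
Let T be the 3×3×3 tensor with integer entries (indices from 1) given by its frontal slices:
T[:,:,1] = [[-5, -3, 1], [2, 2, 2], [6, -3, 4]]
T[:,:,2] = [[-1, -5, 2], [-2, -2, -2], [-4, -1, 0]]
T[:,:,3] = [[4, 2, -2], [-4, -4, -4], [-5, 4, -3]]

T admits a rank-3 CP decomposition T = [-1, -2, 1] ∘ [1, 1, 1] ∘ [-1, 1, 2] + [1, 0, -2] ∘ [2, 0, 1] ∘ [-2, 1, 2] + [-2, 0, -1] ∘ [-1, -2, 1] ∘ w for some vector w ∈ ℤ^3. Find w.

w = [-1, -1, 1]

Subtract the known terms from T to get the rank-1 residual R = [-2, 0, -1] ∘ [-1, -2, 1] ∘ w, so R[i,j,k] = a[i]·b[j]·w[k]. Pick indices with nonzero a[1]·b[1] = (-2)·(-1) = 2. Only the fibre through (1,1,·) is needed: R[1,1,:] = T[1,1,:] − Σₗ aₗ[1]bₗ[1]cₗ = [-5, -1, 4] − (-1)·(1)·[-1, 1, 2] − (1)·(2)·[-2, 1, 2] = [-2, -2, 2]. Then w[k] = R[1,1,k] / 2 for each k, giving w = [-2, -2, 2] / 2 = [-1, -1, 1].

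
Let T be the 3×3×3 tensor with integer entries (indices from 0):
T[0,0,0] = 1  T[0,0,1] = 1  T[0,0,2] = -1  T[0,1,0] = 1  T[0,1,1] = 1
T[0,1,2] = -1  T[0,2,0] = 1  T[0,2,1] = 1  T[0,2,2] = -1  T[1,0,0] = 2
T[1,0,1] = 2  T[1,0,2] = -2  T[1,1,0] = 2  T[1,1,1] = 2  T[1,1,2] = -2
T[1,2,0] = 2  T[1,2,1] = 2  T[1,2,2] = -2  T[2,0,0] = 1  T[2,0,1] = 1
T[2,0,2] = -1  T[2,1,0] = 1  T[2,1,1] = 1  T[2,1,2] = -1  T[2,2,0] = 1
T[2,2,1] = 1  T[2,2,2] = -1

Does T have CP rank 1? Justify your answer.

The mode-1 fibre T[:,0,0] = [1, 2, 1] gives a = (1, 2, 1) (primitive direction); the mode-2 fibre T[0,:,0] = [1, 1, 1] gives b = (1, 1, 1); then c[k] = T[0,0,k] / (a[0]·b[0]) = [1, 1, -1] / 1 = (1, 1, -1).
Expanding (1, 2, 1) ⊗ (1, 1, 1) ⊗ (1, 1, -1) reproduces all 27 entries of T, so T = (1, 2, 1) ⊗ (1, 1, 1) ⊗ (1, 1, -1) and rank(T) ≤ 1.
Equivalently every frontal slice T[:,:,k] is c[k] times the rank-1 matrix (1, 2, 1) ⊗ (1, 1, 1). So T has rank 1 (it is nonzero).

Yes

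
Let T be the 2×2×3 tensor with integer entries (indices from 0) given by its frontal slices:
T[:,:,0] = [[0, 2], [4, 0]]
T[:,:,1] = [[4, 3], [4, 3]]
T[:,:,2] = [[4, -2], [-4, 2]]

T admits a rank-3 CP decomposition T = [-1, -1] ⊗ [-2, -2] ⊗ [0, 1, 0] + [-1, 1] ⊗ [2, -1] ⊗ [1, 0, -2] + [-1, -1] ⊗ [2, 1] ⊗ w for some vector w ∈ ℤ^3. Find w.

w = [-1, -1, 0]

Subtract the known terms from T to get the rank-1 residual R = [-1, -1] ⊗ [2, 1] ⊗ w, so R[i,j,k] = a[i]·b[j]·w[k]. Pick indices with nonzero a[0]·b[0] = (-1)·(2) = -2. Only the fibre through (0,0,·) is needed: R[0,0,:] = T[0,0,:] − Σₗ aₗ[0]bₗ[0]cₗ = [0, 4, 4] − (-1)·(-2)·[0, 1, 0] − (-1)·(2)·[1, 0, -2] = [2, 2, 0]. Then w[k] = R[0,0,k] / -2 for each k, giving w = [2, 2, 0] / -2 = [-1, -1, 0].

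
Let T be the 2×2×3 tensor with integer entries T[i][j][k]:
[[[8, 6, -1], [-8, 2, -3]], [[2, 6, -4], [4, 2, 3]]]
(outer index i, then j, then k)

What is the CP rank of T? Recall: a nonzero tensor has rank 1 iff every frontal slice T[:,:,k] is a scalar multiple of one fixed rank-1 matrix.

Lower bound: in the mode-3 unfolding of T (rows indexed by k, columns by (i,j)) the 3×3 minor on rows k ∈ {0, 1, 2}, columns (i,j) ∈ {(0,0), (0,1), (1,0)} is det [[8, -8, 2], [6, 2, 6], [-1, -3, -4]] = -96 ≠ 0, so that unfolding has rank ≥ 3 and hence rank(T) ≥ 3 (CP rank is at least every unfolding rank, though it can be larger).
Upper bound: T is a sum of 3 rank-1 terms, T = (1, 1) ∘ (1, 0) ∘ (4, 4, -4) + (1, 1) ∘ (1, 1) ∘ (0, 2, 1) + (2, -1) ∘ (1, -2) ∘ (2, 0, 1) (one valid choice — decompositions are not unique — normalised so each a, b is primitive with positive first nonzero entry; check it by expanding all entries), so rank(T) ≤ 3.
These bounds meet, so rank(T) = 3.

3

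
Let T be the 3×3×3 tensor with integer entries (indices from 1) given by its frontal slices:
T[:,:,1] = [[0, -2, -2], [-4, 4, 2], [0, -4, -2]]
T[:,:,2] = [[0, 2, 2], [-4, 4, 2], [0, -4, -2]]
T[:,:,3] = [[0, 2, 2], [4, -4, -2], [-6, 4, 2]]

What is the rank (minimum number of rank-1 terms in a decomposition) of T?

Lower bound: in the mode-1 unfolding of T (rows indexed by i, columns by (j,k)) the 3×3 minor on rows i ∈ {1, 2, 3}, columns (j,k) ∈ {(1,1), (1,3), (2,1)} is det [[0, 0, -2], [-4, 4, 4], [0, -6, -4]] = -48 ≠ 0, so that unfolding has rank ≥ 3 and hence rank(T) ≥ 3 (CP rank is at least every unfolding rank, though it can be larger).
Upper bound: T is a sum of 3 rank-1 terms, T = [0, 0, 1] ⊗ [1, 0, 0] ⊗ [-4, -4, -2] + [0, 1, -1] ⊗ [2, -2, -1] ⊗ [-2, -2, 2] + [1, 0, 0] ⊗ [0, 1, 1] ⊗ [-2, 2, 2] (one valid choice — decompositions are not unique — normalised so each a, b is primitive with positive first nonzero entry; check it by expanding all entries), so rank(T) ≤ 3.
These bounds meet, so rank(T) = 3.

3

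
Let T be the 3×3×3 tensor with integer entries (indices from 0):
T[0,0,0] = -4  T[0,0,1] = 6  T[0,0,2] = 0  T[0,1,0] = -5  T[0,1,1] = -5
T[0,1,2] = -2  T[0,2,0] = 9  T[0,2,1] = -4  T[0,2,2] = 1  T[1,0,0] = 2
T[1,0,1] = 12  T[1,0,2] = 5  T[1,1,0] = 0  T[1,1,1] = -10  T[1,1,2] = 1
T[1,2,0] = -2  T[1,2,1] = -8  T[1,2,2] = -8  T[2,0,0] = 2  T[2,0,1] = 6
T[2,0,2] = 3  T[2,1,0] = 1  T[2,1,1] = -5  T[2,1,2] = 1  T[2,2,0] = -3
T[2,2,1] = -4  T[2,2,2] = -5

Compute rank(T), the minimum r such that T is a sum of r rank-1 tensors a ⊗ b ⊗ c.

Lower bound: the mode-3 unfolding of T (rows indexed by k, columns by (i,j) = (0,0), (0,1), (0,2), (1,0), (1,1), (1,2), (2,0), (2,1), (2,2)) is [[-4, -5, 9, 2, 0, -2, 2, 1, -3], [6, -5, -4, 12, -10, -8, 6, -5, -4], [0, -2, 1, 5, 1, -8, 3, 1, -5]].
There the 3×3 minor on rows k ∈ {0, 1, 2}, columns (i,j) ∈ {(0,0), (0,1), (0,2)} is det [[-4, -5, 9], [6, -5, -4], [0, -2, 1]] = -26 ≠ 0, so this unfolding has rank ≥ 3; CP rank is at least every unfolding rank, so rank(T) ≥ 3. (This is only a lower bound: in general the CP rank may exceed every unfolding rank, so we still need to exhibit 3 rank-1 terms summing to T.)
Upper bound: T is a sum of 3 rank-1 terms, T = [1, 2, 1] ⊗ [2, -2, -1] ⊗ [1, 2, -1] + [1, 2, 1] ⊗ [2, -1, -2] ⊗ [-1, 1, 2] + [2, -1, -1] ⊗ [1, 1, -2] ⊗ [-2, 0, -1] (one valid choice — decompositions are not unique — normalised so each a, b is primitive with positive first nonzero entry; check it by expanding all entries), so rank(T) ≤ 3.
These bounds meet, so rank(T) = 3.
Check entry T[1,0,0] = 2: (2)·(2)·(1) + (2)·(2)·(-1) + (-1)·(1)·(-2) = 2.

3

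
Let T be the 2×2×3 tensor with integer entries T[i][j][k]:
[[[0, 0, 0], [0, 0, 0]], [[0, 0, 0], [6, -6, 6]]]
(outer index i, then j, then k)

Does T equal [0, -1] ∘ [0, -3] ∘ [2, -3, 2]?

No

Reconstruct entry (1,1,1) from the claimed factors: Σₗ aₗ[1]bₗ[1]cₗ[1] = (-1)·(-3)·(-3) = -9, but T[1,1,1] = -6. The claim is false.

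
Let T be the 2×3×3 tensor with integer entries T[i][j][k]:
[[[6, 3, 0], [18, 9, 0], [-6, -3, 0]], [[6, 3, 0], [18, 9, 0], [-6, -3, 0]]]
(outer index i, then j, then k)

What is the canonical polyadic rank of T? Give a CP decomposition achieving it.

Lower bound: T ≠ 0 (e.g. T[0,0,0] = 6), so rank(T) ≥ 1.
Upper bound: the mode-1 fibre T[:,0,0] = [6, 6] gives a = [1, 1] (primitive direction); the mode-2 fibre T[0,:,0] = [6, 18, -6] gives b = [1, 3, -1]; then c[k] = T[0,0,k] / (a[0]·b[0]) = [6, 3, 0] / 1 = [6, 3, 0].
Expanding [1, 1] ⊗ [1, 3, -1] ⊗ [6, 3, 0] reproduces all 18 entries of T, so T = [1, 1] ⊗ [1, 3, -1] ⊗ [6, 3, 0] and rank(T) ≤ 1.
These bounds meet, so rank(T) = 1.

rank(T) = 1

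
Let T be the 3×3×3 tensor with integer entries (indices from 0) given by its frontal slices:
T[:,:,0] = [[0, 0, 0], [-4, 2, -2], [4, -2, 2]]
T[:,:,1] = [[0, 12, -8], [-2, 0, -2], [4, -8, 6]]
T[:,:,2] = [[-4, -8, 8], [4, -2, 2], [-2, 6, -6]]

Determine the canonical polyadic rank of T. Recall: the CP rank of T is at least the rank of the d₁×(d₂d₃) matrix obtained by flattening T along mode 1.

Lower bound: the mode-2 unfolding of T (rows indexed by j, columns by (i,k) = (0,0), (0,1), (0,2), (1,0), (1,1), (1,2), (2,0), (2,1), (2,2)) is [[0, 0, -4, -4, -2, 4, 4, 4, -2], [0, 12, -8, 2, 0, -2, -2, -8, 6], [0, -8, 8, -2, -2, 2, 2, 6, -6]].
There the 3×3 minor on rows j ∈ {0, 1, 2}, columns (i,k) ∈ {(0,1), (0,2), (1,0)} is det [[0, -4, -4], [12, -8, 2], [-8, 8, -2]] = -160 ≠ 0, so this unfolding has rank ≥ 3; CP rank is at least every unfolding rank, so rank(T) ≥ 3. (Flattening ranks never certify an upper bound on CP rank; for that we must actually write T with 3 rank-1 terms.)
Upper bound: T is a sum of 3 rank-1 terms, T = [0, 1, -1] ⊗ [2, -1, 1] ⊗ [-2, -2, 2] + [2, -1, -1] ⊗ [1, -1, 0] ⊗ [0, -2, 0] + [2, 0, -1] ⊗ [1, 2, -2] ⊗ [0, 2, -2] (one valid choice — decompositions are not unique — normalised so each a, b is primitive with positive first nonzero entry; check it by expanding all entries), so rank(T) ≤ 3.
These bounds meet, so rank(T) = 3.
Check entry T[0,1,1] = 12: (0)·(-1)·(-2) + (2)·(-1)·(-2) + (2)·(2)·(2) = 12.

3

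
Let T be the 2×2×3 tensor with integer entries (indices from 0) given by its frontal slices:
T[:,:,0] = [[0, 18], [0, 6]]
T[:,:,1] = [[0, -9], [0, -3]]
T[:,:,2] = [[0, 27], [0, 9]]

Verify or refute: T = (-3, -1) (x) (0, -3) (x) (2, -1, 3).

Yes

Reconstruct entrywise from the claimed factors. For example, T[1,0,2] = 0 and Σₗ aₗ[1]bₗ[0]cₗ[2] = (-1)·(0)·(3) = 0; checking all 12 entries, every one matches. The claim holds.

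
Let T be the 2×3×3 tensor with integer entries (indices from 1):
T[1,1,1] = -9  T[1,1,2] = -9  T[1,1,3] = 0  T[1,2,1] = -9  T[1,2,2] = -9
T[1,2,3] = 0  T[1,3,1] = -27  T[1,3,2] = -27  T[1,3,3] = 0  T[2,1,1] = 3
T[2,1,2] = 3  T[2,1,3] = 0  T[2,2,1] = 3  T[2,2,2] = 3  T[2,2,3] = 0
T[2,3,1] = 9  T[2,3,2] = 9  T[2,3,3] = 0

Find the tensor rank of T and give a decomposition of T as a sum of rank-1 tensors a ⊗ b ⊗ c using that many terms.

rank(T) = 1

Lower bound: T ≠ 0 (e.g. T[1,1,1] = -9), so rank(T) ≥ 1.
Upper bound: if T = a ⊗ b ⊗ c then every fibre of T is a multiple of the corresponding factor, so read the factors off the fibres through the nonzero entry T[1,1,1] = -9.
The mode-1 fibre T[:,1,1] = [-9, 3] gives a = [3, -1] (primitive direction); the mode-2 fibre T[1,:,1] = [-9, -9, -27] gives b = [1, 1, 3]; then c[k] = T[1,1,k] / (a[1]·b[1]) = [-9, -9, 0] / 3 = [-3, -3, 0].
Expanding [3, -1] ⊗ [1, 1, 3] ⊗ [-3, -3, 0] reproduces all 18 entries of T, so T = [3, -1] ⊗ [1, 1, 3] ⊗ [-3, -3, 0] and rank(T) ≤ 1.
These bounds meet, so rank(T) = 1.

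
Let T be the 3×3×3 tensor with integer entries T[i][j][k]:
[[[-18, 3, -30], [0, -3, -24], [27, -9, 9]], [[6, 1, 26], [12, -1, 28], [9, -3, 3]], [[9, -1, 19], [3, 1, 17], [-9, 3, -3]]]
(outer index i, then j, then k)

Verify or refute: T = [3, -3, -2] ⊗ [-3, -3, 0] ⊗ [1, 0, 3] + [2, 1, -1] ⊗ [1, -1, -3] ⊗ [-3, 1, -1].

No

Reconstruct entry (0,0,0) from the claimed factors: Σₗ aₗ[0]bₗ[0]cₗ[0] = (3)·(-3)·(1) + (2)·(1)·(-3) = -15, but T[0,0,0] = -18. The claim is false.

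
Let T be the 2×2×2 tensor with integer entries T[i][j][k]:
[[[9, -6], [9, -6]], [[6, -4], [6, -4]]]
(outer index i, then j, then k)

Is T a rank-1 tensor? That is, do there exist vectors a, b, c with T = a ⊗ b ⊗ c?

Yes

If T = a ⊗ b ⊗ c then every fibre of T is a multiple of the corresponding factor, so read the factors off the fibres through the nonzero entry T[0,0,0] = 9.
The mode-1 fibre T[:,0,0] = [9, 6] gives a = (3, 2) (primitive direction); the mode-2 fibre T[0,:,0] = [9, 9] gives b = (1, 1); then c[k] = T[0,0,k] / (a[0]·b[0]) = [9, -6] / 3 = (3, -2).
Expanding (3, 2) ⊗ (1, 1) ⊗ (3, -2) reproduces all 8 entries of T, so T = (3, 2) ⊗ (1, 1) ⊗ (3, -2) and rank(T) ≤ 1.
Equivalently every frontal slice T[:,:,k] is c[k] times the rank-1 matrix (3, 2) ⊗ (1, 1). So T has rank 1 (it is nonzero).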